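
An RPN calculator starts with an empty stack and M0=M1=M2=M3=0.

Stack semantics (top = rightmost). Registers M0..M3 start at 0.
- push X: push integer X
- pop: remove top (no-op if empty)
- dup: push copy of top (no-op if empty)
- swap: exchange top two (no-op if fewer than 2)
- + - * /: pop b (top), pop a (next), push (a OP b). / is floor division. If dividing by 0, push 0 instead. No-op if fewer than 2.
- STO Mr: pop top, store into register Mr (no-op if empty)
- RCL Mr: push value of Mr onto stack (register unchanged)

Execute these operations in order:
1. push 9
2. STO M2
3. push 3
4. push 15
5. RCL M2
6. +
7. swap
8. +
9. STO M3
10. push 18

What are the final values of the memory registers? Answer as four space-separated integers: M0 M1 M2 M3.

Answer: 0 0 9 27

Derivation:
After op 1 (push 9): stack=[9] mem=[0,0,0,0]
After op 2 (STO M2): stack=[empty] mem=[0,0,9,0]
After op 3 (push 3): stack=[3] mem=[0,0,9,0]
After op 4 (push 15): stack=[3,15] mem=[0,0,9,0]
After op 5 (RCL M2): stack=[3,15,9] mem=[0,0,9,0]
After op 6 (+): stack=[3,24] mem=[0,0,9,0]
After op 7 (swap): stack=[24,3] mem=[0,0,9,0]
After op 8 (+): stack=[27] mem=[0,0,9,0]
After op 9 (STO M3): stack=[empty] mem=[0,0,9,27]
After op 10 (push 18): stack=[18] mem=[0,0,9,27]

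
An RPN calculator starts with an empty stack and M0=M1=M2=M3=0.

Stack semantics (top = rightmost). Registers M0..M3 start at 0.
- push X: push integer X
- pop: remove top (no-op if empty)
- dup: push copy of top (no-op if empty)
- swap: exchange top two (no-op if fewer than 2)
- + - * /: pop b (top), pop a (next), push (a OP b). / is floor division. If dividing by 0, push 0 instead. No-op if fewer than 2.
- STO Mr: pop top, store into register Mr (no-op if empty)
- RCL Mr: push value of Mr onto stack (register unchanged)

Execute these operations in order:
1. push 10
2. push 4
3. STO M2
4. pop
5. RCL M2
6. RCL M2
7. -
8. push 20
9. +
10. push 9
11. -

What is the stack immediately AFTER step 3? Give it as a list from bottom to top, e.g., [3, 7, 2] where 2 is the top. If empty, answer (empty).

After op 1 (push 10): stack=[10] mem=[0,0,0,0]
After op 2 (push 4): stack=[10,4] mem=[0,0,0,0]
After op 3 (STO M2): stack=[10] mem=[0,0,4,0]

[10]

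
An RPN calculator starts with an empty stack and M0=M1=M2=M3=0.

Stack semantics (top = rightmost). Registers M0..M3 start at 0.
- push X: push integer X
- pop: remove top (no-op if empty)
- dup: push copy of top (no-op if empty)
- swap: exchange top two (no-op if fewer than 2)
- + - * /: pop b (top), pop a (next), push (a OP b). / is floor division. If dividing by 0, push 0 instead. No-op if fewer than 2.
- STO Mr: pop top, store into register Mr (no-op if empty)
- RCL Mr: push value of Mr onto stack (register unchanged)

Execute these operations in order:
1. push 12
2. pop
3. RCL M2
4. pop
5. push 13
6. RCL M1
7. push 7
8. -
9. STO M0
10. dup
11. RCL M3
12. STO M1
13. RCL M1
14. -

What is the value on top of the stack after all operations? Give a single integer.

Answer: 13

Derivation:
After op 1 (push 12): stack=[12] mem=[0,0,0,0]
After op 2 (pop): stack=[empty] mem=[0,0,0,0]
After op 3 (RCL M2): stack=[0] mem=[0,0,0,0]
After op 4 (pop): stack=[empty] mem=[0,0,0,0]
After op 5 (push 13): stack=[13] mem=[0,0,0,0]
After op 6 (RCL M1): stack=[13,0] mem=[0,0,0,0]
After op 7 (push 7): stack=[13,0,7] mem=[0,0,0,0]
After op 8 (-): stack=[13,-7] mem=[0,0,0,0]
After op 9 (STO M0): stack=[13] mem=[-7,0,0,0]
After op 10 (dup): stack=[13,13] mem=[-7,0,0,0]
After op 11 (RCL M3): stack=[13,13,0] mem=[-7,0,0,0]
After op 12 (STO M1): stack=[13,13] mem=[-7,0,0,0]
After op 13 (RCL M1): stack=[13,13,0] mem=[-7,0,0,0]
After op 14 (-): stack=[13,13] mem=[-7,0,0,0]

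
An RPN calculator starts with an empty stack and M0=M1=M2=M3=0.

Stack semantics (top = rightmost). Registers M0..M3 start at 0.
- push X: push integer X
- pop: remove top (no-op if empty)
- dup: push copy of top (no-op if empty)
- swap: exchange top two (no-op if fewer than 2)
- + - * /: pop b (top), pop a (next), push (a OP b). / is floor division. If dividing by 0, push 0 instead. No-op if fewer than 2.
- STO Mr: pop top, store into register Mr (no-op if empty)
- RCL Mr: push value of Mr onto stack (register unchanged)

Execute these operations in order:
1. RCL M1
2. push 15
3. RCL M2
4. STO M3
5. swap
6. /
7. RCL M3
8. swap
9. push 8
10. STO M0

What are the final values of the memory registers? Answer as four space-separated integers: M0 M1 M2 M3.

After op 1 (RCL M1): stack=[0] mem=[0,0,0,0]
After op 2 (push 15): stack=[0,15] mem=[0,0,0,0]
After op 3 (RCL M2): stack=[0,15,0] mem=[0,0,0,0]
After op 4 (STO M3): stack=[0,15] mem=[0,0,0,0]
After op 5 (swap): stack=[15,0] mem=[0,0,0,0]
After op 6 (/): stack=[0] mem=[0,0,0,0]
After op 7 (RCL M3): stack=[0,0] mem=[0,0,0,0]
After op 8 (swap): stack=[0,0] mem=[0,0,0,0]
After op 9 (push 8): stack=[0,0,8] mem=[0,0,0,0]
After op 10 (STO M0): stack=[0,0] mem=[8,0,0,0]

Answer: 8 0 0 0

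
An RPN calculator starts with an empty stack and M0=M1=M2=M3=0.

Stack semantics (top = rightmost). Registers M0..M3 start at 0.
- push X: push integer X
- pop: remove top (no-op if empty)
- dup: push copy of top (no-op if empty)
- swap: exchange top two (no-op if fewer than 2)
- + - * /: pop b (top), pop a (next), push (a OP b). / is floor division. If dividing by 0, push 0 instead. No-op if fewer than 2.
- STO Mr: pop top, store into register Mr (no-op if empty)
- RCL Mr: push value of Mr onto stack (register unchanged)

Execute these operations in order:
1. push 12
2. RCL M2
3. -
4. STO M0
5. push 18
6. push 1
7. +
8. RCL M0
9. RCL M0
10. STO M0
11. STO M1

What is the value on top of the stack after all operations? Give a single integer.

After op 1 (push 12): stack=[12] mem=[0,0,0,0]
After op 2 (RCL M2): stack=[12,0] mem=[0,0,0,0]
After op 3 (-): stack=[12] mem=[0,0,0,0]
After op 4 (STO M0): stack=[empty] mem=[12,0,0,0]
After op 5 (push 18): stack=[18] mem=[12,0,0,0]
After op 6 (push 1): stack=[18,1] mem=[12,0,0,0]
After op 7 (+): stack=[19] mem=[12,0,0,0]
After op 8 (RCL M0): stack=[19,12] mem=[12,0,0,0]
After op 9 (RCL M0): stack=[19,12,12] mem=[12,0,0,0]
After op 10 (STO M0): stack=[19,12] mem=[12,0,0,0]
After op 11 (STO M1): stack=[19] mem=[12,12,0,0]

Answer: 19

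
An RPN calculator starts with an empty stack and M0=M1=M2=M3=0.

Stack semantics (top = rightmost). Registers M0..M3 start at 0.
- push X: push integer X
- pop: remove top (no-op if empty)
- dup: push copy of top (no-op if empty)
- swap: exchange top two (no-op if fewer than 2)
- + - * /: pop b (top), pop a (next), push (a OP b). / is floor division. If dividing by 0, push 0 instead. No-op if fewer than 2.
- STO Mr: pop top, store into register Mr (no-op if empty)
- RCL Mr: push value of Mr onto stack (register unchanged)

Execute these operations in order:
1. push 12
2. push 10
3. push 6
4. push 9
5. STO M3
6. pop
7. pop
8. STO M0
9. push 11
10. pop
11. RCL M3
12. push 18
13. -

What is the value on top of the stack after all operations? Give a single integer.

After op 1 (push 12): stack=[12] mem=[0,0,0,0]
After op 2 (push 10): stack=[12,10] mem=[0,0,0,0]
After op 3 (push 6): stack=[12,10,6] mem=[0,0,0,0]
After op 4 (push 9): stack=[12,10,6,9] mem=[0,0,0,0]
After op 5 (STO M3): stack=[12,10,6] mem=[0,0,0,9]
After op 6 (pop): stack=[12,10] mem=[0,0,0,9]
After op 7 (pop): stack=[12] mem=[0,0,0,9]
After op 8 (STO M0): stack=[empty] mem=[12,0,0,9]
After op 9 (push 11): stack=[11] mem=[12,0,0,9]
After op 10 (pop): stack=[empty] mem=[12,0,0,9]
After op 11 (RCL M3): stack=[9] mem=[12,0,0,9]
After op 12 (push 18): stack=[9,18] mem=[12,0,0,9]
After op 13 (-): stack=[-9] mem=[12,0,0,9]

Answer: -9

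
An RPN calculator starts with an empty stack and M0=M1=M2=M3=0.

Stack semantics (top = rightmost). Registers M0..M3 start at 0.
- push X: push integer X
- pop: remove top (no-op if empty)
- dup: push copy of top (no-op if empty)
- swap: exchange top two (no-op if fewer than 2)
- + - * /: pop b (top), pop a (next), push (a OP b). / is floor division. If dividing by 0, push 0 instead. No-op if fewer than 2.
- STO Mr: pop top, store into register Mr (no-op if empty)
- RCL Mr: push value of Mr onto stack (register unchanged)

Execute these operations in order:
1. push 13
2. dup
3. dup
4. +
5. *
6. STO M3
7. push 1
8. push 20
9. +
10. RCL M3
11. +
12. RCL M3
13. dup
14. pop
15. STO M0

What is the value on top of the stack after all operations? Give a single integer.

Answer: 359

Derivation:
After op 1 (push 13): stack=[13] mem=[0,0,0,0]
After op 2 (dup): stack=[13,13] mem=[0,0,0,0]
After op 3 (dup): stack=[13,13,13] mem=[0,0,0,0]
After op 4 (+): stack=[13,26] mem=[0,0,0,0]
After op 5 (*): stack=[338] mem=[0,0,0,0]
After op 6 (STO M3): stack=[empty] mem=[0,0,0,338]
After op 7 (push 1): stack=[1] mem=[0,0,0,338]
After op 8 (push 20): stack=[1,20] mem=[0,0,0,338]
After op 9 (+): stack=[21] mem=[0,0,0,338]
After op 10 (RCL M3): stack=[21,338] mem=[0,0,0,338]
After op 11 (+): stack=[359] mem=[0,0,0,338]
After op 12 (RCL M3): stack=[359,338] mem=[0,0,0,338]
After op 13 (dup): stack=[359,338,338] mem=[0,0,0,338]
After op 14 (pop): stack=[359,338] mem=[0,0,0,338]
After op 15 (STO M0): stack=[359] mem=[338,0,0,338]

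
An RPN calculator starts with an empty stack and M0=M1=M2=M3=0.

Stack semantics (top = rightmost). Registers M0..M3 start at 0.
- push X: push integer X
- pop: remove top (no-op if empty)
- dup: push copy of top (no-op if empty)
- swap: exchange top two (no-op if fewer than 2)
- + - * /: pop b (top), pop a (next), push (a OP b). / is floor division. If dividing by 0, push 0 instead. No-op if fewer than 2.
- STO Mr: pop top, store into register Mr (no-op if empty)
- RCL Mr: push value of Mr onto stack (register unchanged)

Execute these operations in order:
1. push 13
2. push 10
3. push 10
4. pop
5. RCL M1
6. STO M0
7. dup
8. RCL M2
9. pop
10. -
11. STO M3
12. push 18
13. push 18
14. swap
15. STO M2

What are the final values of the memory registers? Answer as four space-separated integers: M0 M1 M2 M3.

Answer: 0 0 18 0

Derivation:
After op 1 (push 13): stack=[13] mem=[0,0,0,0]
After op 2 (push 10): stack=[13,10] mem=[0,0,0,0]
After op 3 (push 10): stack=[13,10,10] mem=[0,0,0,0]
After op 4 (pop): stack=[13,10] mem=[0,0,0,0]
After op 5 (RCL M1): stack=[13,10,0] mem=[0,0,0,0]
After op 6 (STO M0): stack=[13,10] mem=[0,0,0,0]
After op 7 (dup): stack=[13,10,10] mem=[0,0,0,0]
After op 8 (RCL M2): stack=[13,10,10,0] mem=[0,0,0,0]
After op 9 (pop): stack=[13,10,10] mem=[0,0,0,0]
After op 10 (-): stack=[13,0] mem=[0,0,0,0]
After op 11 (STO M3): stack=[13] mem=[0,0,0,0]
After op 12 (push 18): stack=[13,18] mem=[0,0,0,0]
After op 13 (push 18): stack=[13,18,18] mem=[0,0,0,0]
After op 14 (swap): stack=[13,18,18] mem=[0,0,0,0]
After op 15 (STO M2): stack=[13,18] mem=[0,0,18,0]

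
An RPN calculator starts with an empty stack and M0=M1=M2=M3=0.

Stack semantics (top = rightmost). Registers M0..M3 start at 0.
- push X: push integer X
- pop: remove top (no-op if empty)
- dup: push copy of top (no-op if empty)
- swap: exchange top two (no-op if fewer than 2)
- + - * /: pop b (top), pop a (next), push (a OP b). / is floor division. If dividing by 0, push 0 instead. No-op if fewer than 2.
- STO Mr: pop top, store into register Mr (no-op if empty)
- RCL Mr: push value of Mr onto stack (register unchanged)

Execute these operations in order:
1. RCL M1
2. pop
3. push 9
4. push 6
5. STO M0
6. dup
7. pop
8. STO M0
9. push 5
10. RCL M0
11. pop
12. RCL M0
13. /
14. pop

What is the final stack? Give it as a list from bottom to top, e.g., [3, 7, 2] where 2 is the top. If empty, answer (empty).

After op 1 (RCL M1): stack=[0] mem=[0,0,0,0]
After op 2 (pop): stack=[empty] mem=[0,0,0,0]
After op 3 (push 9): stack=[9] mem=[0,0,0,0]
After op 4 (push 6): stack=[9,6] mem=[0,0,0,0]
After op 5 (STO M0): stack=[9] mem=[6,0,0,0]
After op 6 (dup): stack=[9,9] mem=[6,0,0,0]
After op 7 (pop): stack=[9] mem=[6,0,0,0]
After op 8 (STO M0): stack=[empty] mem=[9,0,0,0]
After op 9 (push 5): stack=[5] mem=[9,0,0,0]
After op 10 (RCL M0): stack=[5,9] mem=[9,0,0,0]
After op 11 (pop): stack=[5] mem=[9,0,0,0]
After op 12 (RCL M0): stack=[5,9] mem=[9,0,0,0]
After op 13 (/): stack=[0] mem=[9,0,0,0]
After op 14 (pop): stack=[empty] mem=[9,0,0,0]

Answer: (empty)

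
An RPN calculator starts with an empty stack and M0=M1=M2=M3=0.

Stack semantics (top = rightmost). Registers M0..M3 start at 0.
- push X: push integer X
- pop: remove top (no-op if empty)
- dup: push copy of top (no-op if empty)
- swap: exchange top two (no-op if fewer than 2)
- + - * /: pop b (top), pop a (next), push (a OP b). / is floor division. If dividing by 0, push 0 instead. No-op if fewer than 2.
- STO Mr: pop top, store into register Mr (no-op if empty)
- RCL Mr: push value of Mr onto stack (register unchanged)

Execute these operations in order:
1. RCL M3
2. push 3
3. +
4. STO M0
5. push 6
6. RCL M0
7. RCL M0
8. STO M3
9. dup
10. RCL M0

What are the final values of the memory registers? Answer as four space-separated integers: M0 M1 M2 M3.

After op 1 (RCL M3): stack=[0] mem=[0,0,0,0]
After op 2 (push 3): stack=[0,3] mem=[0,0,0,0]
After op 3 (+): stack=[3] mem=[0,0,0,0]
After op 4 (STO M0): stack=[empty] mem=[3,0,0,0]
After op 5 (push 6): stack=[6] mem=[3,0,0,0]
After op 6 (RCL M0): stack=[6,3] mem=[3,0,0,0]
After op 7 (RCL M0): stack=[6,3,3] mem=[3,0,0,0]
After op 8 (STO M3): stack=[6,3] mem=[3,0,0,3]
After op 9 (dup): stack=[6,3,3] mem=[3,0,0,3]
After op 10 (RCL M0): stack=[6,3,3,3] mem=[3,0,0,3]

Answer: 3 0 0 3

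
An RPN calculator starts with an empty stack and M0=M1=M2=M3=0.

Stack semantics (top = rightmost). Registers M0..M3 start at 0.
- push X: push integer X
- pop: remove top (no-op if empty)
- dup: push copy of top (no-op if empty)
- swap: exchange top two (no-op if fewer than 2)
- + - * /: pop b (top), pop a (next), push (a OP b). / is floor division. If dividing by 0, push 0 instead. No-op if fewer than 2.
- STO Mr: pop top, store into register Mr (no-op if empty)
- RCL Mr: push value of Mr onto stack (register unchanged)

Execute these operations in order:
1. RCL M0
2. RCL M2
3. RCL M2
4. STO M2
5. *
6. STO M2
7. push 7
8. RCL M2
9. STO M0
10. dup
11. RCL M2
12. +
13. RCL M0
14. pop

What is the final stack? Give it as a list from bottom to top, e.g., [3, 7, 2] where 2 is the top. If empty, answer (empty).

After op 1 (RCL M0): stack=[0] mem=[0,0,0,0]
After op 2 (RCL M2): stack=[0,0] mem=[0,0,0,0]
After op 3 (RCL M2): stack=[0,0,0] mem=[0,0,0,0]
After op 4 (STO M2): stack=[0,0] mem=[0,0,0,0]
After op 5 (*): stack=[0] mem=[0,0,0,0]
After op 6 (STO M2): stack=[empty] mem=[0,0,0,0]
After op 7 (push 7): stack=[7] mem=[0,0,0,0]
After op 8 (RCL M2): stack=[7,0] mem=[0,0,0,0]
After op 9 (STO M0): stack=[7] mem=[0,0,0,0]
After op 10 (dup): stack=[7,7] mem=[0,0,0,0]
After op 11 (RCL M2): stack=[7,7,0] mem=[0,0,0,0]
After op 12 (+): stack=[7,7] mem=[0,0,0,0]
After op 13 (RCL M0): stack=[7,7,0] mem=[0,0,0,0]
After op 14 (pop): stack=[7,7] mem=[0,0,0,0]

Answer: [7, 7]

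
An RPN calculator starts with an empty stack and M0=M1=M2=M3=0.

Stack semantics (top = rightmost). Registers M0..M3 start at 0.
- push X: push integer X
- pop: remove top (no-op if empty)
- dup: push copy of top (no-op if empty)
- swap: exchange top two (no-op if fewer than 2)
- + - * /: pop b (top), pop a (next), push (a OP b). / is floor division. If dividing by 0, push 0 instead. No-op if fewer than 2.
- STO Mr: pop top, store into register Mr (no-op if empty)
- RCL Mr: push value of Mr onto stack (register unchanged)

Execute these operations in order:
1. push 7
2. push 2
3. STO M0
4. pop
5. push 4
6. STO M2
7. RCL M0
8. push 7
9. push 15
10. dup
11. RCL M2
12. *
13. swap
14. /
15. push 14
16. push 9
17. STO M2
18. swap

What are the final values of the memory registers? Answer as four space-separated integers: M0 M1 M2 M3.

Answer: 2 0 9 0

Derivation:
After op 1 (push 7): stack=[7] mem=[0,0,0,0]
After op 2 (push 2): stack=[7,2] mem=[0,0,0,0]
After op 3 (STO M0): stack=[7] mem=[2,0,0,0]
After op 4 (pop): stack=[empty] mem=[2,0,0,0]
After op 5 (push 4): stack=[4] mem=[2,0,0,0]
After op 6 (STO M2): stack=[empty] mem=[2,0,4,0]
After op 7 (RCL M0): stack=[2] mem=[2,0,4,0]
After op 8 (push 7): stack=[2,7] mem=[2,0,4,0]
After op 9 (push 15): stack=[2,7,15] mem=[2,0,4,0]
After op 10 (dup): stack=[2,7,15,15] mem=[2,0,4,0]
After op 11 (RCL M2): stack=[2,7,15,15,4] mem=[2,0,4,0]
After op 12 (*): stack=[2,7,15,60] mem=[2,0,4,0]
After op 13 (swap): stack=[2,7,60,15] mem=[2,0,4,0]
After op 14 (/): stack=[2,7,4] mem=[2,0,4,0]
After op 15 (push 14): stack=[2,7,4,14] mem=[2,0,4,0]
After op 16 (push 9): stack=[2,7,4,14,9] mem=[2,0,4,0]
After op 17 (STO M2): stack=[2,7,4,14] mem=[2,0,9,0]
After op 18 (swap): stack=[2,7,14,4] mem=[2,0,9,0]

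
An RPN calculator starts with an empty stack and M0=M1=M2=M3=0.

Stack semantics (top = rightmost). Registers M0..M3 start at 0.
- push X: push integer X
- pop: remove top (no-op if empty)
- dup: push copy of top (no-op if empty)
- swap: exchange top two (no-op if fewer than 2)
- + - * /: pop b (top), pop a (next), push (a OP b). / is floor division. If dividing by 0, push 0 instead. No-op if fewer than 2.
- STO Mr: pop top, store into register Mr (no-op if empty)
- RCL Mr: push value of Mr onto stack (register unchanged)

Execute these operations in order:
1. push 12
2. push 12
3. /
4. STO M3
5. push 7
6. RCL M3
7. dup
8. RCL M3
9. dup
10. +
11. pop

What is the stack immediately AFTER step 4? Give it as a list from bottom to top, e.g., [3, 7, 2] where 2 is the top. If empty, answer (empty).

After op 1 (push 12): stack=[12] mem=[0,0,0,0]
After op 2 (push 12): stack=[12,12] mem=[0,0,0,0]
After op 3 (/): stack=[1] mem=[0,0,0,0]
After op 4 (STO M3): stack=[empty] mem=[0,0,0,1]

(empty)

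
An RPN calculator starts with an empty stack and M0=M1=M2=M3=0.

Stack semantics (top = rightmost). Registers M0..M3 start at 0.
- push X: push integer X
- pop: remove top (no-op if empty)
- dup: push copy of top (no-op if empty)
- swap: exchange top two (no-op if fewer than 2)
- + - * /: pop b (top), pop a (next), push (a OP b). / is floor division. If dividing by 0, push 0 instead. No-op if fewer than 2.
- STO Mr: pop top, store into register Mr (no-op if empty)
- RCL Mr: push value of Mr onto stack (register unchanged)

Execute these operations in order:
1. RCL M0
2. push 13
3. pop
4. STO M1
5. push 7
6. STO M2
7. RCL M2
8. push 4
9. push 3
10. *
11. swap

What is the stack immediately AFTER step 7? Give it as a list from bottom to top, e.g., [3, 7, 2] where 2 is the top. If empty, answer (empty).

After op 1 (RCL M0): stack=[0] mem=[0,0,0,0]
After op 2 (push 13): stack=[0,13] mem=[0,0,0,0]
After op 3 (pop): stack=[0] mem=[0,0,0,0]
After op 4 (STO M1): stack=[empty] mem=[0,0,0,0]
After op 5 (push 7): stack=[7] mem=[0,0,0,0]
After op 6 (STO M2): stack=[empty] mem=[0,0,7,0]
After op 7 (RCL M2): stack=[7] mem=[0,0,7,0]

[7]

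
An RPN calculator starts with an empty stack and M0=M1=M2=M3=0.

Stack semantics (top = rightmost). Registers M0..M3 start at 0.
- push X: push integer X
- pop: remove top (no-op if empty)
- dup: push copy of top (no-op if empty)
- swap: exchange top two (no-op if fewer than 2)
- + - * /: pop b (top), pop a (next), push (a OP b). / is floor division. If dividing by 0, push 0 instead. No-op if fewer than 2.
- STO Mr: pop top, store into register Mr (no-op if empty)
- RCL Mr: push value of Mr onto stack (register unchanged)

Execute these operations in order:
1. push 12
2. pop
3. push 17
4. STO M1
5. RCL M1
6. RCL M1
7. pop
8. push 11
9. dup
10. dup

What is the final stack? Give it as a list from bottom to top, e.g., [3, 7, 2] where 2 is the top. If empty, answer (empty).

Answer: [17, 11, 11, 11]

Derivation:
After op 1 (push 12): stack=[12] mem=[0,0,0,0]
After op 2 (pop): stack=[empty] mem=[0,0,0,0]
After op 3 (push 17): stack=[17] mem=[0,0,0,0]
After op 4 (STO M1): stack=[empty] mem=[0,17,0,0]
After op 5 (RCL M1): stack=[17] mem=[0,17,0,0]
After op 6 (RCL M1): stack=[17,17] mem=[0,17,0,0]
After op 7 (pop): stack=[17] mem=[0,17,0,0]
After op 8 (push 11): stack=[17,11] mem=[0,17,0,0]
After op 9 (dup): stack=[17,11,11] mem=[0,17,0,0]
After op 10 (dup): stack=[17,11,11,11] mem=[0,17,0,0]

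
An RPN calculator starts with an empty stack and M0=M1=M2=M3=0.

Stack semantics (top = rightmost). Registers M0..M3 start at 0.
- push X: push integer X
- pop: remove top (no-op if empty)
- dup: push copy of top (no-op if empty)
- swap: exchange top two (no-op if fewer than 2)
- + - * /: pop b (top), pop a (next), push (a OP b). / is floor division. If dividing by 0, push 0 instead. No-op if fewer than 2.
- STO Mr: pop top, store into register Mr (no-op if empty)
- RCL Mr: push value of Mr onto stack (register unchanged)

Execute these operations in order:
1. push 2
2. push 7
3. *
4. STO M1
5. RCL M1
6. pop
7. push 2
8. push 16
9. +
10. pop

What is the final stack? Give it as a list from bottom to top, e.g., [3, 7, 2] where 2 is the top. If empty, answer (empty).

After op 1 (push 2): stack=[2] mem=[0,0,0,0]
After op 2 (push 7): stack=[2,7] mem=[0,0,0,0]
After op 3 (*): stack=[14] mem=[0,0,0,0]
After op 4 (STO M1): stack=[empty] mem=[0,14,0,0]
After op 5 (RCL M1): stack=[14] mem=[0,14,0,0]
After op 6 (pop): stack=[empty] mem=[0,14,0,0]
After op 7 (push 2): stack=[2] mem=[0,14,0,0]
After op 8 (push 16): stack=[2,16] mem=[0,14,0,0]
After op 9 (+): stack=[18] mem=[0,14,0,0]
After op 10 (pop): stack=[empty] mem=[0,14,0,0]

Answer: (empty)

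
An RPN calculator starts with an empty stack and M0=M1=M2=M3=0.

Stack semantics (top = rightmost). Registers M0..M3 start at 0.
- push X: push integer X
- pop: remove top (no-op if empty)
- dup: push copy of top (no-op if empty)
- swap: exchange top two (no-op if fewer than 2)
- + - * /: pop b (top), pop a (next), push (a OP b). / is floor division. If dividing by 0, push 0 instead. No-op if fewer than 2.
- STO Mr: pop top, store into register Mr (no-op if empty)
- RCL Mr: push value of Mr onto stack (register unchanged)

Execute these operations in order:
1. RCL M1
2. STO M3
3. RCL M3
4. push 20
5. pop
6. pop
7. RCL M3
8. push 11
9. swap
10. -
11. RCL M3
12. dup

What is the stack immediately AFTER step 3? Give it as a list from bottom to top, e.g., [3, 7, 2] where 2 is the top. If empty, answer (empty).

After op 1 (RCL M1): stack=[0] mem=[0,0,0,0]
After op 2 (STO M3): stack=[empty] mem=[0,0,0,0]
After op 3 (RCL M3): stack=[0] mem=[0,0,0,0]

[0]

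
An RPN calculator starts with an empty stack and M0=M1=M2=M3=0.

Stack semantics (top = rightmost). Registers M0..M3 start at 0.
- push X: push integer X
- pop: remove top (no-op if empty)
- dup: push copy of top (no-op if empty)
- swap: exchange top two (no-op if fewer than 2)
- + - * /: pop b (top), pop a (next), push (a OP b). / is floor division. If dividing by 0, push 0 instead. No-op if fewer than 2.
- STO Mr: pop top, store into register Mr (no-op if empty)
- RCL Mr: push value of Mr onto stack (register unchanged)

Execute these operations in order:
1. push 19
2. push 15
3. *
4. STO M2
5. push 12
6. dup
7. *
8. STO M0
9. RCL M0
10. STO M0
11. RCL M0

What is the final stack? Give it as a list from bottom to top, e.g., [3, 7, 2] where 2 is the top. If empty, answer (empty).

After op 1 (push 19): stack=[19] mem=[0,0,0,0]
After op 2 (push 15): stack=[19,15] mem=[0,0,0,0]
After op 3 (*): stack=[285] mem=[0,0,0,0]
After op 4 (STO M2): stack=[empty] mem=[0,0,285,0]
After op 5 (push 12): stack=[12] mem=[0,0,285,0]
After op 6 (dup): stack=[12,12] mem=[0,0,285,0]
After op 7 (*): stack=[144] mem=[0,0,285,0]
After op 8 (STO M0): stack=[empty] mem=[144,0,285,0]
After op 9 (RCL M0): stack=[144] mem=[144,0,285,0]
After op 10 (STO M0): stack=[empty] mem=[144,0,285,0]
After op 11 (RCL M0): stack=[144] mem=[144,0,285,0]

Answer: [144]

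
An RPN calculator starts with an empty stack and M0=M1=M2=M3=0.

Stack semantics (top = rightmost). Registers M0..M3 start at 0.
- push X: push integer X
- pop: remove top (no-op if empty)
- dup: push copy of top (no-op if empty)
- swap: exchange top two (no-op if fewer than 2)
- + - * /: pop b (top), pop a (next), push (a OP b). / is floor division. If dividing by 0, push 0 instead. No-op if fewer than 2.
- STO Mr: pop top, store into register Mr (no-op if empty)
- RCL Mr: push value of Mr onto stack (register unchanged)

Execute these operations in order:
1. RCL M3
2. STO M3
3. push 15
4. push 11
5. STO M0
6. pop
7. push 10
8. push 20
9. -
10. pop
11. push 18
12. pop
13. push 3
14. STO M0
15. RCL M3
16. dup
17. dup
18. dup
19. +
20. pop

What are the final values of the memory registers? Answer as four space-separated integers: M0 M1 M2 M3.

After op 1 (RCL M3): stack=[0] mem=[0,0,0,0]
After op 2 (STO M3): stack=[empty] mem=[0,0,0,0]
After op 3 (push 15): stack=[15] mem=[0,0,0,0]
After op 4 (push 11): stack=[15,11] mem=[0,0,0,0]
After op 5 (STO M0): stack=[15] mem=[11,0,0,0]
After op 6 (pop): stack=[empty] mem=[11,0,0,0]
After op 7 (push 10): stack=[10] mem=[11,0,0,0]
After op 8 (push 20): stack=[10,20] mem=[11,0,0,0]
After op 9 (-): stack=[-10] mem=[11,0,0,0]
After op 10 (pop): stack=[empty] mem=[11,0,0,0]
After op 11 (push 18): stack=[18] mem=[11,0,0,0]
After op 12 (pop): stack=[empty] mem=[11,0,0,0]
After op 13 (push 3): stack=[3] mem=[11,0,0,0]
After op 14 (STO M0): stack=[empty] mem=[3,0,0,0]
After op 15 (RCL M3): stack=[0] mem=[3,0,0,0]
After op 16 (dup): stack=[0,0] mem=[3,0,0,0]
After op 17 (dup): stack=[0,0,0] mem=[3,0,0,0]
After op 18 (dup): stack=[0,0,0,0] mem=[3,0,0,0]
After op 19 (+): stack=[0,0,0] mem=[3,0,0,0]
After op 20 (pop): stack=[0,0] mem=[3,0,0,0]

Answer: 3 0 0 0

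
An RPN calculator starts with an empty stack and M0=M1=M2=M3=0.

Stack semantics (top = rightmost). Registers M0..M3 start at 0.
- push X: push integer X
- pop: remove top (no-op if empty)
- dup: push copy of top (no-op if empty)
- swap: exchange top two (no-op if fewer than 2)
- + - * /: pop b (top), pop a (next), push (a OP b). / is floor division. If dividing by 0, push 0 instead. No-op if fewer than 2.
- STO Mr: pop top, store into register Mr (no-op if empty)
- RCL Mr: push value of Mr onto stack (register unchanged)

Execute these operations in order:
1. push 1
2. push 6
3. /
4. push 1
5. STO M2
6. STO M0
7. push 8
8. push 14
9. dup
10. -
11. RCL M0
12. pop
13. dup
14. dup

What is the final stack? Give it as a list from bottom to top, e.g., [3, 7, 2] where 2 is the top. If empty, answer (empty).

Answer: [8, 0, 0, 0]

Derivation:
After op 1 (push 1): stack=[1] mem=[0,0,0,0]
After op 2 (push 6): stack=[1,6] mem=[0,0,0,0]
After op 3 (/): stack=[0] mem=[0,0,0,0]
After op 4 (push 1): stack=[0,1] mem=[0,0,0,0]
After op 5 (STO M2): stack=[0] mem=[0,0,1,0]
After op 6 (STO M0): stack=[empty] mem=[0,0,1,0]
After op 7 (push 8): stack=[8] mem=[0,0,1,0]
After op 8 (push 14): stack=[8,14] mem=[0,0,1,0]
After op 9 (dup): stack=[8,14,14] mem=[0,0,1,0]
After op 10 (-): stack=[8,0] mem=[0,0,1,0]
After op 11 (RCL M0): stack=[8,0,0] mem=[0,0,1,0]
After op 12 (pop): stack=[8,0] mem=[0,0,1,0]
After op 13 (dup): stack=[8,0,0] mem=[0,0,1,0]
After op 14 (dup): stack=[8,0,0,0] mem=[0,0,1,0]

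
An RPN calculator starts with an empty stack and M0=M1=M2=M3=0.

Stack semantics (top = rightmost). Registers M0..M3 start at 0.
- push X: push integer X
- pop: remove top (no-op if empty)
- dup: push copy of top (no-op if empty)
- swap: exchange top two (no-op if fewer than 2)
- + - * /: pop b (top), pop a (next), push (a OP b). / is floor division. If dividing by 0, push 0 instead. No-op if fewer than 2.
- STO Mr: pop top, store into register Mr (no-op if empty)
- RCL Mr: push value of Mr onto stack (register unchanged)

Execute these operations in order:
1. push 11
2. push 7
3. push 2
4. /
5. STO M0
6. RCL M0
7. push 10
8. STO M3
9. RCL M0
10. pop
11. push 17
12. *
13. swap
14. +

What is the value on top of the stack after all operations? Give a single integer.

After op 1 (push 11): stack=[11] mem=[0,0,0,0]
After op 2 (push 7): stack=[11,7] mem=[0,0,0,0]
After op 3 (push 2): stack=[11,7,2] mem=[0,0,0,0]
After op 4 (/): stack=[11,3] mem=[0,0,0,0]
After op 5 (STO M0): stack=[11] mem=[3,0,0,0]
After op 6 (RCL M0): stack=[11,3] mem=[3,0,0,0]
After op 7 (push 10): stack=[11,3,10] mem=[3,0,0,0]
After op 8 (STO M3): stack=[11,3] mem=[3,0,0,10]
After op 9 (RCL M0): stack=[11,3,3] mem=[3,0,0,10]
After op 10 (pop): stack=[11,3] mem=[3,0,0,10]
After op 11 (push 17): stack=[11,3,17] mem=[3,0,0,10]
After op 12 (*): stack=[11,51] mem=[3,0,0,10]
After op 13 (swap): stack=[51,11] mem=[3,0,0,10]
After op 14 (+): stack=[62] mem=[3,0,0,10]

Answer: 62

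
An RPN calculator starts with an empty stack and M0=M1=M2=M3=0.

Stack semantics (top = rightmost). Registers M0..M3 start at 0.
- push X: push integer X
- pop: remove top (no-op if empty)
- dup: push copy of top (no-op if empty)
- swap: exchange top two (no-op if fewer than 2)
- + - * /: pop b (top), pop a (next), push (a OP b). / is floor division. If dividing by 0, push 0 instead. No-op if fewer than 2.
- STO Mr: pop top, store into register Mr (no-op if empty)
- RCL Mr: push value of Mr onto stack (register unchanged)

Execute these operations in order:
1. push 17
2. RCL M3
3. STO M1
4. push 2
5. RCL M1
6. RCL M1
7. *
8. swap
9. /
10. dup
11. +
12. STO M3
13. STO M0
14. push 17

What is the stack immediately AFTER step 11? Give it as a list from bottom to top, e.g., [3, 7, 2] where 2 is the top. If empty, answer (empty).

After op 1 (push 17): stack=[17] mem=[0,0,0,0]
After op 2 (RCL M3): stack=[17,0] mem=[0,0,0,0]
After op 3 (STO M1): stack=[17] mem=[0,0,0,0]
After op 4 (push 2): stack=[17,2] mem=[0,0,0,0]
After op 5 (RCL M1): stack=[17,2,0] mem=[0,0,0,0]
After op 6 (RCL M1): stack=[17,2,0,0] mem=[0,0,0,0]
After op 7 (*): stack=[17,2,0] mem=[0,0,0,0]
After op 8 (swap): stack=[17,0,2] mem=[0,0,0,0]
After op 9 (/): stack=[17,0] mem=[0,0,0,0]
After op 10 (dup): stack=[17,0,0] mem=[0,0,0,0]
After op 11 (+): stack=[17,0] mem=[0,0,0,0]

[17, 0]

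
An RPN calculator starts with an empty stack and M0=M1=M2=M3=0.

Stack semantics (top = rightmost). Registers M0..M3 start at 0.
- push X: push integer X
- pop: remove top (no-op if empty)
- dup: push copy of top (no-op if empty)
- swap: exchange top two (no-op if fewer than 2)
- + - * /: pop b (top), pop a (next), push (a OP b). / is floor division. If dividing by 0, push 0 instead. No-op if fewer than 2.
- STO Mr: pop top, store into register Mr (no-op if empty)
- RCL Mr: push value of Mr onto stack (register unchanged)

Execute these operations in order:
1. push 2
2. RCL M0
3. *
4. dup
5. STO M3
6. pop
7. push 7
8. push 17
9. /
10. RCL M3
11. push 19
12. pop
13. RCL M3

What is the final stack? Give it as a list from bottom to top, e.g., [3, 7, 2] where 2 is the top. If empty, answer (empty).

After op 1 (push 2): stack=[2] mem=[0,0,0,0]
After op 2 (RCL M0): stack=[2,0] mem=[0,0,0,0]
After op 3 (*): stack=[0] mem=[0,0,0,0]
After op 4 (dup): stack=[0,0] mem=[0,0,0,0]
After op 5 (STO M3): stack=[0] mem=[0,0,0,0]
After op 6 (pop): stack=[empty] mem=[0,0,0,0]
After op 7 (push 7): stack=[7] mem=[0,0,0,0]
After op 8 (push 17): stack=[7,17] mem=[0,0,0,0]
After op 9 (/): stack=[0] mem=[0,0,0,0]
After op 10 (RCL M3): stack=[0,0] mem=[0,0,0,0]
After op 11 (push 19): stack=[0,0,19] mem=[0,0,0,0]
After op 12 (pop): stack=[0,0] mem=[0,0,0,0]
After op 13 (RCL M3): stack=[0,0,0] mem=[0,0,0,0]

Answer: [0, 0, 0]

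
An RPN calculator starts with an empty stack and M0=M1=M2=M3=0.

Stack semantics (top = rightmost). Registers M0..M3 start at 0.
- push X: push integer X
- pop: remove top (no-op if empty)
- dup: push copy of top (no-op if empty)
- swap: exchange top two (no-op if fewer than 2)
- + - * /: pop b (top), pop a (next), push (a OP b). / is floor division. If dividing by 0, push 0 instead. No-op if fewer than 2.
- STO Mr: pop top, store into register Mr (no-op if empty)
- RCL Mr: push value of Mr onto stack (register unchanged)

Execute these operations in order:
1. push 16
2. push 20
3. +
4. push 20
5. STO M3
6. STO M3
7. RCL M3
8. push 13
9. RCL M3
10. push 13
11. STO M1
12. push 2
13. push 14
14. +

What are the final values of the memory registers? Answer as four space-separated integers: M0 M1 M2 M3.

After op 1 (push 16): stack=[16] mem=[0,0,0,0]
After op 2 (push 20): stack=[16,20] mem=[0,0,0,0]
After op 3 (+): stack=[36] mem=[0,0,0,0]
After op 4 (push 20): stack=[36,20] mem=[0,0,0,0]
After op 5 (STO M3): stack=[36] mem=[0,0,0,20]
After op 6 (STO M3): stack=[empty] mem=[0,0,0,36]
After op 7 (RCL M3): stack=[36] mem=[0,0,0,36]
After op 8 (push 13): stack=[36,13] mem=[0,0,0,36]
After op 9 (RCL M3): stack=[36,13,36] mem=[0,0,0,36]
After op 10 (push 13): stack=[36,13,36,13] mem=[0,0,0,36]
After op 11 (STO M1): stack=[36,13,36] mem=[0,13,0,36]
After op 12 (push 2): stack=[36,13,36,2] mem=[0,13,0,36]
After op 13 (push 14): stack=[36,13,36,2,14] mem=[0,13,0,36]
After op 14 (+): stack=[36,13,36,16] mem=[0,13,0,36]

Answer: 0 13 0 36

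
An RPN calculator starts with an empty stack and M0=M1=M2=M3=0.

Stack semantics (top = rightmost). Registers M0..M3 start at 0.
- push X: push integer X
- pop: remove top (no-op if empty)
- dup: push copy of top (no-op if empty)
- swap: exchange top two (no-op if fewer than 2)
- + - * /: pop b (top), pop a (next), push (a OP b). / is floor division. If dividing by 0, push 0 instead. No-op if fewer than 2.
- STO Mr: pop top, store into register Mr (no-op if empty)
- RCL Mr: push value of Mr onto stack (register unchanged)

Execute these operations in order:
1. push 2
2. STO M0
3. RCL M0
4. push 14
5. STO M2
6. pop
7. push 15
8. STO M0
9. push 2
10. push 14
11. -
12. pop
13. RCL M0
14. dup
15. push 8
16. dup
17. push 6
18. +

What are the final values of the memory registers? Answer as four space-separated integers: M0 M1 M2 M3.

After op 1 (push 2): stack=[2] mem=[0,0,0,0]
After op 2 (STO M0): stack=[empty] mem=[2,0,0,0]
After op 3 (RCL M0): stack=[2] mem=[2,0,0,0]
After op 4 (push 14): stack=[2,14] mem=[2,0,0,0]
After op 5 (STO M2): stack=[2] mem=[2,0,14,0]
After op 6 (pop): stack=[empty] mem=[2,0,14,0]
After op 7 (push 15): stack=[15] mem=[2,0,14,0]
After op 8 (STO M0): stack=[empty] mem=[15,0,14,0]
After op 9 (push 2): stack=[2] mem=[15,0,14,0]
After op 10 (push 14): stack=[2,14] mem=[15,0,14,0]
After op 11 (-): stack=[-12] mem=[15,0,14,0]
After op 12 (pop): stack=[empty] mem=[15,0,14,0]
After op 13 (RCL M0): stack=[15] mem=[15,0,14,0]
After op 14 (dup): stack=[15,15] mem=[15,0,14,0]
After op 15 (push 8): stack=[15,15,8] mem=[15,0,14,0]
After op 16 (dup): stack=[15,15,8,8] mem=[15,0,14,0]
After op 17 (push 6): stack=[15,15,8,8,6] mem=[15,0,14,0]
After op 18 (+): stack=[15,15,8,14] mem=[15,0,14,0]

Answer: 15 0 14 0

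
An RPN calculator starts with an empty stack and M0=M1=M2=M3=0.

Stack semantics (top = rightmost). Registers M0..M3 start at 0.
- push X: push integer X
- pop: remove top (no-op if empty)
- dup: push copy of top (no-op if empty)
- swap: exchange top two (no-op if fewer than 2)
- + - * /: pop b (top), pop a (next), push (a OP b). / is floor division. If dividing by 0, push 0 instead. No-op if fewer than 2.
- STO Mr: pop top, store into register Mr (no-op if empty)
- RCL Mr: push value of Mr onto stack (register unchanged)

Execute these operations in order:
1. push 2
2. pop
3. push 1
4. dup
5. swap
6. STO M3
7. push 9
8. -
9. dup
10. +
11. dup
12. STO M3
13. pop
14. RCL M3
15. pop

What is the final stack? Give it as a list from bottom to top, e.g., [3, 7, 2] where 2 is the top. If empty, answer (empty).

Answer: (empty)

Derivation:
After op 1 (push 2): stack=[2] mem=[0,0,0,0]
After op 2 (pop): stack=[empty] mem=[0,0,0,0]
After op 3 (push 1): stack=[1] mem=[0,0,0,0]
After op 4 (dup): stack=[1,1] mem=[0,0,0,0]
After op 5 (swap): stack=[1,1] mem=[0,0,0,0]
After op 6 (STO M3): stack=[1] mem=[0,0,0,1]
After op 7 (push 9): stack=[1,9] mem=[0,0,0,1]
After op 8 (-): stack=[-8] mem=[0,0,0,1]
After op 9 (dup): stack=[-8,-8] mem=[0,0,0,1]
After op 10 (+): stack=[-16] mem=[0,0,0,1]
After op 11 (dup): stack=[-16,-16] mem=[0,0,0,1]
After op 12 (STO M3): stack=[-16] mem=[0,0,0,-16]
After op 13 (pop): stack=[empty] mem=[0,0,0,-16]
After op 14 (RCL M3): stack=[-16] mem=[0,0,0,-16]
After op 15 (pop): stack=[empty] mem=[0,0,0,-16]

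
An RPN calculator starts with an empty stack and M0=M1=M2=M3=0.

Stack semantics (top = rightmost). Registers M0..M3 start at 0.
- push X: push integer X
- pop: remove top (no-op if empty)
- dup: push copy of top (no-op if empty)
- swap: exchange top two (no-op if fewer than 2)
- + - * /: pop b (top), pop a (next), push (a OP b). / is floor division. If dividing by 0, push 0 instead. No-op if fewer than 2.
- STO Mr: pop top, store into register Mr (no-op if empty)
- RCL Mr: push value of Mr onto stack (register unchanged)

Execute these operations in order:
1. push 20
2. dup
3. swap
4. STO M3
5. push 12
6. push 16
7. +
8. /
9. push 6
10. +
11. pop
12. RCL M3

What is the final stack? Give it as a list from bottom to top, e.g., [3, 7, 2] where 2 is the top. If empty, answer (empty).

After op 1 (push 20): stack=[20] mem=[0,0,0,0]
After op 2 (dup): stack=[20,20] mem=[0,0,0,0]
After op 3 (swap): stack=[20,20] mem=[0,0,0,0]
After op 4 (STO M3): stack=[20] mem=[0,0,0,20]
After op 5 (push 12): stack=[20,12] mem=[0,0,0,20]
After op 6 (push 16): stack=[20,12,16] mem=[0,0,0,20]
After op 7 (+): stack=[20,28] mem=[0,0,0,20]
After op 8 (/): stack=[0] mem=[0,0,0,20]
After op 9 (push 6): stack=[0,6] mem=[0,0,0,20]
After op 10 (+): stack=[6] mem=[0,0,0,20]
After op 11 (pop): stack=[empty] mem=[0,0,0,20]
After op 12 (RCL M3): stack=[20] mem=[0,0,0,20]

Answer: [20]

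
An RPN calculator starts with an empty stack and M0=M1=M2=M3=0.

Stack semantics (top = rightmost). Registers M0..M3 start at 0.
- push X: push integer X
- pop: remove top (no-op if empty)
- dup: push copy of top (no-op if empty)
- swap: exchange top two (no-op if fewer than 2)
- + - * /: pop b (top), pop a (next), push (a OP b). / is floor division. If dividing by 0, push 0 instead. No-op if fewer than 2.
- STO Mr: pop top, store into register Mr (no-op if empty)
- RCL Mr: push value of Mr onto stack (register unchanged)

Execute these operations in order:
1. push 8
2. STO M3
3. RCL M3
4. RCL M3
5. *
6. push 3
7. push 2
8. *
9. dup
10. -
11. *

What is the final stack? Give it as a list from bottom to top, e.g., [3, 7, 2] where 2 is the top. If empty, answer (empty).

After op 1 (push 8): stack=[8] mem=[0,0,0,0]
After op 2 (STO M3): stack=[empty] mem=[0,0,0,8]
After op 3 (RCL M3): stack=[8] mem=[0,0,0,8]
After op 4 (RCL M3): stack=[8,8] mem=[0,0,0,8]
After op 5 (*): stack=[64] mem=[0,0,0,8]
After op 6 (push 3): stack=[64,3] mem=[0,0,0,8]
After op 7 (push 2): stack=[64,3,2] mem=[0,0,0,8]
After op 8 (*): stack=[64,6] mem=[0,0,0,8]
After op 9 (dup): stack=[64,6,6] mem=[0,0,0,8]
After op 10 (-): stack=[64,0] mem=[0,0,0,8]
After op 11 (*): stack=[0] mem=[0,0,0,8]

Answer: [0]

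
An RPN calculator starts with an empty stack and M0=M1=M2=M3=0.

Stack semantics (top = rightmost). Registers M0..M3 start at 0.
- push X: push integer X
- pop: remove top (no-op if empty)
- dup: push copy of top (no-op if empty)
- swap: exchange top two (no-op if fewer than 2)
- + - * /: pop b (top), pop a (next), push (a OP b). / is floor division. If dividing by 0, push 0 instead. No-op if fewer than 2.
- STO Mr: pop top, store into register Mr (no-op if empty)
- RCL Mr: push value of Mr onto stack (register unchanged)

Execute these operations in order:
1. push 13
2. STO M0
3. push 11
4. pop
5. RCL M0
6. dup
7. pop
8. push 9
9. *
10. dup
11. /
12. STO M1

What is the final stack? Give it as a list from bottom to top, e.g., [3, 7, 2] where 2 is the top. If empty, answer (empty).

Answer: (empty)

Derivation:
After op 1 (push 13): stack=[13] mem=[0,0,0,0]
After op 2 (STO M0): stack=[empty] mem=[13,0,0,0]
After op 3 (push 11): stack=[11] mem=[13,0,0,0]
After op 4 (pop): stack=[empty] mem=[13,0,0,0]
After op 5 (RCL M0): stack=[13] mem=[13,0,0,0]
After op 6 (dup): stack=[13,13] mem=[13,0,0,0]
After op 7 (pop): stack=[13] mem=[13,0,0,0]
After op 8 (push 9): stack=[13,9] mem=[13,0,0,0]
After op 9 (*): stack=[117] mem=[13,0,0,0]
After op 10 (dup): stack=[117,117] mem=[13,0,0,0]
After op 11 (/): stack=[1] mem=[13,0,0,0]
After op 12 (STO M1): stack=[empty] mem=[13,1,0,0]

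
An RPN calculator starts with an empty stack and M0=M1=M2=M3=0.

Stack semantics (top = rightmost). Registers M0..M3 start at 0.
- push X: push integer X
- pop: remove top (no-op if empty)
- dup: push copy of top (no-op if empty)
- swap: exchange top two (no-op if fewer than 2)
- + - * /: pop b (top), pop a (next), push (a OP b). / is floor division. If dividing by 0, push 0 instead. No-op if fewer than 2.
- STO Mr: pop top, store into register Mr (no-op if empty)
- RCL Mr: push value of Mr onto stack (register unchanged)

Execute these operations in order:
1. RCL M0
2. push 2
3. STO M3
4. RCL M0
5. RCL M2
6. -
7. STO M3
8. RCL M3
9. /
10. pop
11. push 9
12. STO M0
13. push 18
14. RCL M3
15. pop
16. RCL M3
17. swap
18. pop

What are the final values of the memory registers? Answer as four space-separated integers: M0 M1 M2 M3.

Answer: 9 0 0 0

Derivation:
After op 1 (RCL M0): stack=[0] mem=[0,0,0,0]
After op 2 (push 2): stack=[0,2] mem=[0,0,0,0]
After op 3 (STO M3): stack=[0] mem=[0,0,0,2]
After op 4 (RCL M0): stack=[0,0] mem=[0,0,0,2]
After op 5 (RCL M2): stack=[0,0,0] mem=[0,0,0,2]
After op 6 (-): stack=[0,0] mem=[0,0,0,2]
After op 7 (STO M3): stack=[0] mem=[0,0,0,0]
After op 8 (RCL M3): stack=[0,0] mem=[0,0,0,0]
After op 9 (/): stack=[0] mem=[0,0,0,0]
After op 10 (pop): stack=[empty] mem=[0,0,0,0]
After op 11 (push 9): stack=[9] mem=[0,0,0,0]
After op 12 (STO M0): stack=[empty] mem=[9,0,0,0]
After op 13 (push 18): stack=[18] mem=[9,0,0,0]
After op 14 (RCL M3): stack=[18,0] mem=[9,0,0,0]
After op 15 (pop): stack=[18] mem=[9,0,0,0]
After op 16 (RCL M3): stack=[18,0] mem=[9,0,0,0]
After op 17 (swap): stack=[0,18] mem=[9,0,0,0]
After op 18 (pop): stack=[0] mem=[9,0,0,0]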